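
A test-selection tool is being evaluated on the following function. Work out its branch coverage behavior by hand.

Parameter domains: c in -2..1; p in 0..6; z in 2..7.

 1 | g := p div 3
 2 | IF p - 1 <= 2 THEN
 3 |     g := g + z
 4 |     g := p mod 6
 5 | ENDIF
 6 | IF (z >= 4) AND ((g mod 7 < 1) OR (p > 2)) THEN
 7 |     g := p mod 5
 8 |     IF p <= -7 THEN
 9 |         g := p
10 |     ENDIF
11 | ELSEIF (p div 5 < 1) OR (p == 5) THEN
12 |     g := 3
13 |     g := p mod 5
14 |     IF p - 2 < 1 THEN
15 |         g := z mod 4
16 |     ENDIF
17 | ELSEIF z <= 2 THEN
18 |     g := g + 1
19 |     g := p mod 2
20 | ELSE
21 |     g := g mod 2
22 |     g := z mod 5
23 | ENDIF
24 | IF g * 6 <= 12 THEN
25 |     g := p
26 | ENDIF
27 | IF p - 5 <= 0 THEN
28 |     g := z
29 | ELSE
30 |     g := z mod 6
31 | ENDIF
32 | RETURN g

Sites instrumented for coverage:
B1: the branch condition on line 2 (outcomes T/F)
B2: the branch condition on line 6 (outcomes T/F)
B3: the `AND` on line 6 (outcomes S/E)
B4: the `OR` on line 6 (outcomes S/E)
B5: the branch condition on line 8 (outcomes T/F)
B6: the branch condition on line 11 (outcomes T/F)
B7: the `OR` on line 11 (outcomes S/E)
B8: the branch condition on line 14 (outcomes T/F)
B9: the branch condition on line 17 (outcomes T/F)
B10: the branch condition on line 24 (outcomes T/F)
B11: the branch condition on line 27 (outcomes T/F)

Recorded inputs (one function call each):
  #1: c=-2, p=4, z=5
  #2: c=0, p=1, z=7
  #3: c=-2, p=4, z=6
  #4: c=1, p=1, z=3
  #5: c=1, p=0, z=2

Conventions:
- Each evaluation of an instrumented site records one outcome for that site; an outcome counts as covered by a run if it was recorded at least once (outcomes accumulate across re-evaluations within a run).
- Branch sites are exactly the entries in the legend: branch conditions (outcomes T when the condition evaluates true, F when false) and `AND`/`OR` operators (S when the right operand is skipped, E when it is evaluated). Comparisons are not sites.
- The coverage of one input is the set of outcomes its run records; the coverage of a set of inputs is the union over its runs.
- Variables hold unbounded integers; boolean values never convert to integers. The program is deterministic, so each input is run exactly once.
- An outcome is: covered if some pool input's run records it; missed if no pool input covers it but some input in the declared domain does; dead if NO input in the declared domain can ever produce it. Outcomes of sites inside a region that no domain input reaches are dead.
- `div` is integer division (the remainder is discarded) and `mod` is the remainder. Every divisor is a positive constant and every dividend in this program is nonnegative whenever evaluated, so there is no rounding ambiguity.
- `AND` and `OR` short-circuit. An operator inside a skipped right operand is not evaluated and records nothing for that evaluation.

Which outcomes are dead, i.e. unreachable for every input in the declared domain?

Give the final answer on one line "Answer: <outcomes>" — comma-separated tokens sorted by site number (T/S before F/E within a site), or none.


sweeping the full domain (168 inputs) for each outcome:
  B5=T: unreachable across the whole domain -> dead
  reachable outcomes have witnesses, e.g. B1=T (e.g. c=-2, p=0, z=2), B1=F (e.g. c=-2, p=4, z=2), B2=T (e.g. c=-2, p=0, z=4), B2=F (e.g. c=-2, p=0, z=2)
Answer: B5=T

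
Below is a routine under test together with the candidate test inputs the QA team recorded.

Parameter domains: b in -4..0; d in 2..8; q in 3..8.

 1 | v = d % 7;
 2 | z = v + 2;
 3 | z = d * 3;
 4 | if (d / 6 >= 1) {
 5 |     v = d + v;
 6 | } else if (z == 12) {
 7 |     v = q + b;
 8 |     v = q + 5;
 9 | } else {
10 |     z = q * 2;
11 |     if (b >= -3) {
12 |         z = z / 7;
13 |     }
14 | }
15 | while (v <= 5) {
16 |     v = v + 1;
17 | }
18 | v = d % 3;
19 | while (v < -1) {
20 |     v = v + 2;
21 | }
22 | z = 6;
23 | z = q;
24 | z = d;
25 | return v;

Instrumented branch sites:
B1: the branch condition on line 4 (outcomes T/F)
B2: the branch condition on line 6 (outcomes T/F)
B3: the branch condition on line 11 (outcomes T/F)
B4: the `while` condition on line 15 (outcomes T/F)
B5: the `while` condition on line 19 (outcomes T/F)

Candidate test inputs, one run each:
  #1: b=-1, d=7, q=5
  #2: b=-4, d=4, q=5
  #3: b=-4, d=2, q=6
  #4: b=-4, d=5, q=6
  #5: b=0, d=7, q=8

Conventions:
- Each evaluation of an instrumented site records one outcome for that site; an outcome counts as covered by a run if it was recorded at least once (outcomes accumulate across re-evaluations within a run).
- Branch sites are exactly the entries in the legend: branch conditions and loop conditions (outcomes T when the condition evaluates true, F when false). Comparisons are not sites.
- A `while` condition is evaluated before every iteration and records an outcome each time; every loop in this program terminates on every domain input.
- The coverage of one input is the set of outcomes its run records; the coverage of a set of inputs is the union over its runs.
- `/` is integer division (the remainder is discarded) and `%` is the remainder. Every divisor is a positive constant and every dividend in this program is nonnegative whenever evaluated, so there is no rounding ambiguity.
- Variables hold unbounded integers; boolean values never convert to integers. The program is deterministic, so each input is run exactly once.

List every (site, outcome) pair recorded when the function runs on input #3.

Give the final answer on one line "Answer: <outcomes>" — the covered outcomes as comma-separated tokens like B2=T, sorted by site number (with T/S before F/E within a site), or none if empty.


Tracing the run of input #3 (b=-4, d=2, q=6):
  B1->F, B2->F, B3->F, B4->T, B4->T, B4->T, B4->T, B4->F, B5->F
as a set, this run covers: B1=F, B2=F, B3=F, B4=T, B4=F, B5=F
Answer: B1=F, B2=F, B3=F, B4=T, B4=F, B5=F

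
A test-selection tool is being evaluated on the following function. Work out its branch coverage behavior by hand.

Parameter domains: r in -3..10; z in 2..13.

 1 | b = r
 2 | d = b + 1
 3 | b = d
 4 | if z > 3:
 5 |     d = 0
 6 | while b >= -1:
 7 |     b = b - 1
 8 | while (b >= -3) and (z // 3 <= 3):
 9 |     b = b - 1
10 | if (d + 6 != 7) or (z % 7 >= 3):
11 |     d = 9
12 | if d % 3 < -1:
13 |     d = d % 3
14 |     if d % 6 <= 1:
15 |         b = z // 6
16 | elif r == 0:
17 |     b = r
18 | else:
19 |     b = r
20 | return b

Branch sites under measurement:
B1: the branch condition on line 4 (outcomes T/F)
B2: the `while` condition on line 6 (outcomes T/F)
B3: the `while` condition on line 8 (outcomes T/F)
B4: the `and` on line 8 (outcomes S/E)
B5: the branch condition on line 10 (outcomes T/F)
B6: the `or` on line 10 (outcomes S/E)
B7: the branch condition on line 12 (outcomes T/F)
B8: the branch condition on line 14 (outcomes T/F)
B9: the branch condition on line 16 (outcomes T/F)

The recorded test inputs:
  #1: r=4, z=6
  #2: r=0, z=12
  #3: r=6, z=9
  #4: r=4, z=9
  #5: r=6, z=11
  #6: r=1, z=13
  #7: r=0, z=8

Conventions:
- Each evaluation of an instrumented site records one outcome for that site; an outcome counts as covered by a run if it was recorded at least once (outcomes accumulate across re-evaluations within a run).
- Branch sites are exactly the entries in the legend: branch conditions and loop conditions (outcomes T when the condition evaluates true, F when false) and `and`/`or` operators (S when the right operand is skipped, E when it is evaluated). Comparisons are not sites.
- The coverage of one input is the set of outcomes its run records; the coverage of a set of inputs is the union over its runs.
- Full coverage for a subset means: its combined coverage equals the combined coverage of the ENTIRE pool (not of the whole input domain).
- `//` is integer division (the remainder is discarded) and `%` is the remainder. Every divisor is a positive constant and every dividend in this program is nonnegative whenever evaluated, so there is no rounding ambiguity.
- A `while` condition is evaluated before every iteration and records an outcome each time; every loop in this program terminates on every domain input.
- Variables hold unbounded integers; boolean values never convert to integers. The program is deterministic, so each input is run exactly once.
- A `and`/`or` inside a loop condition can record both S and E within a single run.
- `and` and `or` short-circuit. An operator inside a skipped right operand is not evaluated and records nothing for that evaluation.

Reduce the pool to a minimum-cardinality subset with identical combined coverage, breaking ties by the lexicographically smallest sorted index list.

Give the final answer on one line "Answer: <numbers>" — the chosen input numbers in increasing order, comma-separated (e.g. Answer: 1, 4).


#1 (r=4, z=6) -> B1->T, B2->T, B2->T, B2->T, B2->T, B2->T, B2->T, B2->T, B2->F, B4->E, B3->T, B4->E, B3->T, B4->S, ...; covered: B1=T, B2=T, B2=F, B3=T, B3=F, B4=S, B4=E, B5=T, B6=S, B7=F, B9=F
#2 (r=0, z=12) -> B1->T, B2->T, B2->T, B2->T, B2->F, B4->E, B3->F, B6->S, B5->T, B7->F, B9->T; covered: B1=T, B2=T, B2=F, B3=F, B4=E, B5=T, B6=S, B7=F, B9=T
#3 (r=6, z=9) -> B1->T, B2->T, B2->T, B2->T, B2->T, B2->T, B2->T, B2->T, B2->T, B2->T, B2->F, B4->E, B3->T, B4->E, ...; covered: B1=T, B2=T, B2=F, B3=T, B3=F, B4=S, B4=E, B5=T, B6=S, B7=F, B9=F
#4 (r=4, z=9) -> B1->T, B2->T, B2->T, B2->T, B2->T, B2->T, B2->T, B2->T, B2->F, B4->E, B3->T, B4->E, B3->T, B4->S, ...; covered: B1=T, B2=T, B2=F, B3=T, B3=F, B4=S, B4=E, B5=T, B6=S, B7=F, B9=F
#5 (r=6, z=11) -> B1->T, B2->T, B2->T, B2->T, B2->T, B2->T, B2->T, B2->T, B2->T, B2->T, B2->F, B4->E, B3->T, B4->E, ...; covered: B1=T, B2=T, B2=F, B3=T, B3=F, B4=S, B4=E, B5=T, B6=S, B7=F, B9=F
#6 (r=1, z=13) -> B1->T, B2->T, B2->T, B2->T, B2->T, B2->F, B4->E, B3->F, B6->S, B5->T, B7->F, B9->F; covered: B1=T, B2=T, B2=F, B3=F, B4=E, B5=T, B6=S, B7=F, B9=F
#7 (r=0, z=8) -> B1->T, B2->T, B2->T, B2->T, B2->F, B4->E, B3->T, B4->E, B3->T, B4->S, B3->F, B6->S, B5->T, B7->F, ...; covered: B1=T, B2=T, B2=F, B3=T, B3=F, B4=S, B4=E, B5=T, B6=S, B7=F, B9=T
union over all inputs: B1=T, B2=T, B2=F, B3=T, B3=F, B4=S, B4=E, B5=T, B6=S, B7=F, B9=T, B9=F (12 outcomes)
checked all size-1 subsets: none covers 12 outcomes (max 11/12)
at size 2, {1, 2} reaches all 12 outcomes; every lexicographically earlier size-2 subset fails
Answer: 1, 2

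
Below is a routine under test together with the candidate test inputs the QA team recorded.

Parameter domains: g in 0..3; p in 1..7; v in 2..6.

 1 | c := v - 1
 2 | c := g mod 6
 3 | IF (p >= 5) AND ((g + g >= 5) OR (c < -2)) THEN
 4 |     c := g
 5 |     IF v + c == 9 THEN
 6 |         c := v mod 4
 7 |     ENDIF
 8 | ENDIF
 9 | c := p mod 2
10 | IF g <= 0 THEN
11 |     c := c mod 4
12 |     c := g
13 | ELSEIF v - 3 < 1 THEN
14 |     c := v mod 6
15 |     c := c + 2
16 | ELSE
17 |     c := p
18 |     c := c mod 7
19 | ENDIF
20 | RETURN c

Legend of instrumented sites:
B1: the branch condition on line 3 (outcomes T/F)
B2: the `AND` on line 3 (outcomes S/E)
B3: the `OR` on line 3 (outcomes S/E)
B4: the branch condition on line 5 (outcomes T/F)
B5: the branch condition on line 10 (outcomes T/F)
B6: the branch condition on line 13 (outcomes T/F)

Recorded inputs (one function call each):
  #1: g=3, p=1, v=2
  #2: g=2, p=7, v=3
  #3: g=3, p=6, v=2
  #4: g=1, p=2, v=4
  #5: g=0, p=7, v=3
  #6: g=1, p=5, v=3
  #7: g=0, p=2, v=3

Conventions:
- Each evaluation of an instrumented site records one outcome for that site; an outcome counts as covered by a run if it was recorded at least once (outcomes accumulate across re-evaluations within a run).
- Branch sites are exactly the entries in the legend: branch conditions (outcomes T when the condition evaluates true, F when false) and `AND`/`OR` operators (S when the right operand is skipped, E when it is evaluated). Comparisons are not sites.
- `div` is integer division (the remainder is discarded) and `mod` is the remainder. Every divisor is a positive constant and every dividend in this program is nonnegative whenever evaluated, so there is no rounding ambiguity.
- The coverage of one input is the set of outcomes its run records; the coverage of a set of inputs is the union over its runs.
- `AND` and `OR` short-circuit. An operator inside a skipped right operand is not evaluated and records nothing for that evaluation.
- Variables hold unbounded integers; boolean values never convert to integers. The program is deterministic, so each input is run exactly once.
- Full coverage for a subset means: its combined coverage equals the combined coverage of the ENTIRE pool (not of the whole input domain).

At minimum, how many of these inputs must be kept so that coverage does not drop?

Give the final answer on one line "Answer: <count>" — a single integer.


run #1 (g=3, p=1, v=2) runs B2->S, B1->F, B5->F, B6->T; records B1=F, B2=S, B5=F, B6=T
run #2 (g=2, p=7, v=3) runs B2->E, B3->E, B1->F, B5->F, B6->T; records B1=F, B2=E, B3=E, B5=F, B6=T
run #3 (g=3, p=6, v=2) runs B2->E, B3->S, B1->T, B4->F, B5->F, B6->T; records B1=T, B2=E, B3=S, B4=F, B5=F, B6=T
run #4 (g=1, p=2, v=4) runs B2->S, B1->F, B5->F, B6->F; records B1=F, B2=S, B5=F, B6=F
run #5 (g=0, p=7, v=3) runs B2->E, B3->E, B1->F, B5->T; records B1=F, B2=E, B3=E, B5=T
run #6 (g=1, p=5, v=3) runs B2->E, B3->E, B1->F, B5->F, B6->T; records B1=F, B2=E, B3=E, B5=F, B6=T
run #7 (g=0, p=2, v=3) runs B2->S, B1->F, B5->T; records B1=F, B2=S, B5=T
pool-wide coverage (11 outcomes): B1=T, B1=F, B2=S, B2=E, B3=S, B3=E, B4=F, B5=T, B5=F, B6=T, B6=F
checked all size-1 subsets: none covers 11 outcomes (max 6/11)
checked all size-2 subsets: none covers 11 outcomes (max 9/11)
size 3: inputs {3, 4, 5} cover all 11 outcomes, and no lexicographically smaller subset of this size does
Answer: 3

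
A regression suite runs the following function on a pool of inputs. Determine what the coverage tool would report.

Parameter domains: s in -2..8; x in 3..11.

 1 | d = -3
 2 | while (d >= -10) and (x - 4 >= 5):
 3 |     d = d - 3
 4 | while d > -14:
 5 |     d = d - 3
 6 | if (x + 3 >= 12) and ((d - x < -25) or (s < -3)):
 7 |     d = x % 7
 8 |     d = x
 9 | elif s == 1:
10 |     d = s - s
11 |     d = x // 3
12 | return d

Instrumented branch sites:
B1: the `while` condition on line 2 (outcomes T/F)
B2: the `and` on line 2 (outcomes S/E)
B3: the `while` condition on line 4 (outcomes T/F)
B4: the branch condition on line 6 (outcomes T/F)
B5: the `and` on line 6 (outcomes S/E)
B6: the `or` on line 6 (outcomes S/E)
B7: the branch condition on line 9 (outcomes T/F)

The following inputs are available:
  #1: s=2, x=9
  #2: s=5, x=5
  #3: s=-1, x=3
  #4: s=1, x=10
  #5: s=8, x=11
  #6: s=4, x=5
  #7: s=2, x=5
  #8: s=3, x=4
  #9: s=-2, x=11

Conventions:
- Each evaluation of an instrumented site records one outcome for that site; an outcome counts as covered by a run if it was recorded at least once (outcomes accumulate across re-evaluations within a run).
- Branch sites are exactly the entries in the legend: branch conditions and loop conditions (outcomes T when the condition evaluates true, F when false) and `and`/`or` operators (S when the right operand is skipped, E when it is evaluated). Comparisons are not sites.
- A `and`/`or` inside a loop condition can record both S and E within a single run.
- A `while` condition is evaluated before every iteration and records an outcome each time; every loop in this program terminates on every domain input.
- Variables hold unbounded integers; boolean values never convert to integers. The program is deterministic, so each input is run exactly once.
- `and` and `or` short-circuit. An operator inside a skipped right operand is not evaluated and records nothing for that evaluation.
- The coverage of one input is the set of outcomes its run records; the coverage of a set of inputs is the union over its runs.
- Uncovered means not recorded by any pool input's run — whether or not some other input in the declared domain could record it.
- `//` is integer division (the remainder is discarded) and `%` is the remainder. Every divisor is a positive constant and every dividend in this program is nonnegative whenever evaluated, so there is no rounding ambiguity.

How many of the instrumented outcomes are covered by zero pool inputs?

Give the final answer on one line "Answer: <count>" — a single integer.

input #1, s=2, x=9: outcomes B1=T, B1=F, B2=S, B2=E, B3=T, B3=F, B4=F, B5=E, B6=E, B7=F
input #2, s=5, x=5: outcomes B1=F, B2=E, B3=T, B3=F, B4=F, B5=S, B7=F
input #3, s=-1, x=3: outcomes B1=F, B2=E, B3=T, B3=F, B4=F, B5=S, B7=F
input #4, s=1, x=10: outcomes B1=T, B1=F, B2=S, B2=E, B3=T, B3=F, B4=F, B5=E, B6=E, B7=T
input #5, s=8, x=11: outcomes B1=T, B1=F, B2=S, B2=E, B3=T, B3=F, B4=T, B5=E, B6=S
input #6, s=4, x=5: outcomes B1=F, B2=E, B3=T, B3=F, B4=F, B5=S, B7=F
input #7, s=2, x=5: outcomes B1=F, B2=E, B3=T, B3=F, B4=F, B5=S, B7=F
input #8, s=3, x=4: outcomes B1=F, B2=E, B3=T, B3=F, B4=F, B5=S, B7=F
input #9, s=-2, x=11: outcomes B1=T, B1=F, B2=S, B2=E, B3=T, B3=F, B4=T, B5=E, B6=S
union over the pool: B1=T, B1=F, B2=S, B2=E, B3=T, B3=F, B4=T, B4=F, B5=S, B5=E, B6=S, B6=E, B7=T, B7=F
uncovered (0 of 14): none

Answer: 0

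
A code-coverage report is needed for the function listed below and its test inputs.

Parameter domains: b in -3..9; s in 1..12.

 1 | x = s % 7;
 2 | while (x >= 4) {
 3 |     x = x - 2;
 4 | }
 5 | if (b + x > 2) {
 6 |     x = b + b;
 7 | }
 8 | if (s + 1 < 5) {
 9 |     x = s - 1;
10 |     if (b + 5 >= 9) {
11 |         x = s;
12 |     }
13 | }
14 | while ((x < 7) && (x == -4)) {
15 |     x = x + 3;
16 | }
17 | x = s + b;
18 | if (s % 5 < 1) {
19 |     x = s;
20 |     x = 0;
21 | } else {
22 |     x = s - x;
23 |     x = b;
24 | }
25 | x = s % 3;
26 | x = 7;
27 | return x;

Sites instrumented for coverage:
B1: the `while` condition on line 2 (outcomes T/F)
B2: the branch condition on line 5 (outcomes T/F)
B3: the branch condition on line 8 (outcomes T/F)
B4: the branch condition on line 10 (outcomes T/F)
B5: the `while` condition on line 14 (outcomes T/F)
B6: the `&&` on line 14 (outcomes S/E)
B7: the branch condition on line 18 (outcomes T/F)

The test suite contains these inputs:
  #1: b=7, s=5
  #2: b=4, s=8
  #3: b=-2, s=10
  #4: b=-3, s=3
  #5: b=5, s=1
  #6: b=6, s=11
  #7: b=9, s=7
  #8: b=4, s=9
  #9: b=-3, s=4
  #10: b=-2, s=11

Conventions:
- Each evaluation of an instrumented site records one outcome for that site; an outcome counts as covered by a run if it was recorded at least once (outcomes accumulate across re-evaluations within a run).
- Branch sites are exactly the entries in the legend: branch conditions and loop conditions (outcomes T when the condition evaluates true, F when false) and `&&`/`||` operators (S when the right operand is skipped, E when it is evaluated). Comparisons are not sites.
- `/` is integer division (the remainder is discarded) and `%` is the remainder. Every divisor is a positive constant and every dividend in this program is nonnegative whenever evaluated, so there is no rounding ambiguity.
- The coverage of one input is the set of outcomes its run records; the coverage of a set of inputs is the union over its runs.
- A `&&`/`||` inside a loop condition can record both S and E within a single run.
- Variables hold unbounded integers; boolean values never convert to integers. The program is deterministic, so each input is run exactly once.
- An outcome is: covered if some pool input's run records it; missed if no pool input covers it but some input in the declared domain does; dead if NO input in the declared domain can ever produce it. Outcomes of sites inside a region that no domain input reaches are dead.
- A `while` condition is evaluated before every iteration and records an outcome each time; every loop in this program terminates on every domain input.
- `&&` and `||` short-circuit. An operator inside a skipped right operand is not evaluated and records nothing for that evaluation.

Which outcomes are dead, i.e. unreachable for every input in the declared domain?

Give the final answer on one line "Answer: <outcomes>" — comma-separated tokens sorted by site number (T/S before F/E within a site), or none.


checking every outcome against all 156 domain inputs:
  B5=T: no domain input ever produces it -> dead
  reachable outcomes have witnesses, e.g. B1=T (e.g. b=-3, s=4), B1=F (e.g. b=-3, s=1), B2=T (e.g. b=0, s=3), B2=F (e.g. b=-3, s=1)
Answer: B5=T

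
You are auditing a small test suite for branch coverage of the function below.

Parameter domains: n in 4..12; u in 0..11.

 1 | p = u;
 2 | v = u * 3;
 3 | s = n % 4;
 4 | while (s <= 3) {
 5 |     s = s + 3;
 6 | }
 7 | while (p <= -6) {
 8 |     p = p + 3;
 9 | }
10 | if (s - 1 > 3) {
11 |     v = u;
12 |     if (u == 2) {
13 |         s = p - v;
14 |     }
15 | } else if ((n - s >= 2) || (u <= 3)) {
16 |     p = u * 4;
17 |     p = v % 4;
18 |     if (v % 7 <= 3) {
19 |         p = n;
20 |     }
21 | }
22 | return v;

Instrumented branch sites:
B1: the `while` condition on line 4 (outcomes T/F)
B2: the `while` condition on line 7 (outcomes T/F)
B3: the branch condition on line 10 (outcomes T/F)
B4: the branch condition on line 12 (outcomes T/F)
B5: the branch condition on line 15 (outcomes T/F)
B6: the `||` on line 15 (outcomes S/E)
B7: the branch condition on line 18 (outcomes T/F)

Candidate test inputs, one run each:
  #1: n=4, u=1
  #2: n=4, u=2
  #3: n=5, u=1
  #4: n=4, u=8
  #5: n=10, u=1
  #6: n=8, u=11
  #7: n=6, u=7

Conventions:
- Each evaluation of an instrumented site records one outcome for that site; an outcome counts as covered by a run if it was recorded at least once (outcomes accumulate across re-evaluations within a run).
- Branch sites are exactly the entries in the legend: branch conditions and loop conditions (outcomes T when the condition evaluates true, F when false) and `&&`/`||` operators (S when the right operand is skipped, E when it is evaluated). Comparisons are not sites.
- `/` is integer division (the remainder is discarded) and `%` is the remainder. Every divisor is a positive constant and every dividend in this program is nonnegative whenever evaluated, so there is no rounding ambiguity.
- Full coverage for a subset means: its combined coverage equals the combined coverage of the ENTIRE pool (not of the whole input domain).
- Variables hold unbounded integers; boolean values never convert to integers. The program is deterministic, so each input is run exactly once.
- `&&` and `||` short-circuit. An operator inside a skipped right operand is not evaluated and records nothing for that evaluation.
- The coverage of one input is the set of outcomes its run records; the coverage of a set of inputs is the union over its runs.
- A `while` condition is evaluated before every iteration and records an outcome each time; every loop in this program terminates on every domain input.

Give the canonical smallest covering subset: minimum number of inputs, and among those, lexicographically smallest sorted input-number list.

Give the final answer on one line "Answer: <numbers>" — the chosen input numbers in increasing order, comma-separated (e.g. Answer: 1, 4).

run #1 (n=4, u=1) records B1=T, B1=F, B2=F, B3=T, B4=F
run #2 (n=4, u=2) records B1=T, B1=F, B2=F, B3=T, B4=T
run #3 (n=5, u=1) records B1=T, B1=F, B2=F, B3=F, B5=T, B6=E, B7=T
run #4 (n=4, u=8) records B1=T, B1=F, B2=F, B3=T, B4=F
run #5 (n=10, u=1) records B1=T, B1=F, B2=F, B3=T, B4=F
run #6 (n=8, u=11) records B1=T, B1=F, B2=F, B3=T, B4=F
run #7 (n=6, u=7) records B1=T, B1=F, B2=F, B3=T, B4=F
union over all inputs: B1=T, B1=F, B2=F, B3=T, B3=F, B4=T, B4=F, B5=T, B6=E, B7=T (10 outcomes)
every size-1 subset falls short of the 10 outcomes (best: 7/10)
every size-2 subset falls short of the 10 outcomes (best: 9/10)
inputs {1, 2, 3} (size 3) cover everything; no size-3 subset with a lexicographically smaller index list covers all 10

Answer: 1, 2, 3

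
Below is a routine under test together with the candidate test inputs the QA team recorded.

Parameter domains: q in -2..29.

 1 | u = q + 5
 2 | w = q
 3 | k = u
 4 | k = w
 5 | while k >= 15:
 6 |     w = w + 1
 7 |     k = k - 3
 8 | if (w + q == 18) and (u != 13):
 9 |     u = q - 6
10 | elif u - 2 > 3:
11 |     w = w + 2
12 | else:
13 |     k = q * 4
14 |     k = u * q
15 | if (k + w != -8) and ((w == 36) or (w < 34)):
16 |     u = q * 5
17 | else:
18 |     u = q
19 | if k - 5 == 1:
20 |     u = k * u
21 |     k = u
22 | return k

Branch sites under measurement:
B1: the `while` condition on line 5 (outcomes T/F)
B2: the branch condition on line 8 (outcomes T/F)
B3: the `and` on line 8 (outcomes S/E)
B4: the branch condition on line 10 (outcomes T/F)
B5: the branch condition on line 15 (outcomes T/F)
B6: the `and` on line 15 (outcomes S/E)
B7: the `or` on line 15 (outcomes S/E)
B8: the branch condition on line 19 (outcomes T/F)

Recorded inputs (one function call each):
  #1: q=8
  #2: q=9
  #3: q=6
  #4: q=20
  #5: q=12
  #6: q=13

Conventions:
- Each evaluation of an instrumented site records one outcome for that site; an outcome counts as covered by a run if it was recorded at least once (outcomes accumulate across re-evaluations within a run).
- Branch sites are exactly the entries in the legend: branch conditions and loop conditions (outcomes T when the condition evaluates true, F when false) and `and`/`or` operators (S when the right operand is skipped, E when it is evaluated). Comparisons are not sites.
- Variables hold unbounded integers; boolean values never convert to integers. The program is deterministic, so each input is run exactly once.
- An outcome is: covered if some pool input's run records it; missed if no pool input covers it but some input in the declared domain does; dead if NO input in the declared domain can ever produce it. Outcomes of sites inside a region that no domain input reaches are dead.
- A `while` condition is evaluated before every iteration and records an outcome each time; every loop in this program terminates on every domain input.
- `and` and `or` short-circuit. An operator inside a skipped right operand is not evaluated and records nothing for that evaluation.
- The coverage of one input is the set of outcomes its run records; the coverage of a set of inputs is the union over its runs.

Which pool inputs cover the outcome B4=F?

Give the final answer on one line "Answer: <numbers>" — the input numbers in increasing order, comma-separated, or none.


input #1 (q=8): never hits B4=F
input #2 (q=9): never hits B4=F
input #3 (q=6): never hits B4=F
input #4 (q=20): never hits B4=F
input #5 (q=12): never hits B4=F
input #6 (q=13): never hits B4=F
Answer: none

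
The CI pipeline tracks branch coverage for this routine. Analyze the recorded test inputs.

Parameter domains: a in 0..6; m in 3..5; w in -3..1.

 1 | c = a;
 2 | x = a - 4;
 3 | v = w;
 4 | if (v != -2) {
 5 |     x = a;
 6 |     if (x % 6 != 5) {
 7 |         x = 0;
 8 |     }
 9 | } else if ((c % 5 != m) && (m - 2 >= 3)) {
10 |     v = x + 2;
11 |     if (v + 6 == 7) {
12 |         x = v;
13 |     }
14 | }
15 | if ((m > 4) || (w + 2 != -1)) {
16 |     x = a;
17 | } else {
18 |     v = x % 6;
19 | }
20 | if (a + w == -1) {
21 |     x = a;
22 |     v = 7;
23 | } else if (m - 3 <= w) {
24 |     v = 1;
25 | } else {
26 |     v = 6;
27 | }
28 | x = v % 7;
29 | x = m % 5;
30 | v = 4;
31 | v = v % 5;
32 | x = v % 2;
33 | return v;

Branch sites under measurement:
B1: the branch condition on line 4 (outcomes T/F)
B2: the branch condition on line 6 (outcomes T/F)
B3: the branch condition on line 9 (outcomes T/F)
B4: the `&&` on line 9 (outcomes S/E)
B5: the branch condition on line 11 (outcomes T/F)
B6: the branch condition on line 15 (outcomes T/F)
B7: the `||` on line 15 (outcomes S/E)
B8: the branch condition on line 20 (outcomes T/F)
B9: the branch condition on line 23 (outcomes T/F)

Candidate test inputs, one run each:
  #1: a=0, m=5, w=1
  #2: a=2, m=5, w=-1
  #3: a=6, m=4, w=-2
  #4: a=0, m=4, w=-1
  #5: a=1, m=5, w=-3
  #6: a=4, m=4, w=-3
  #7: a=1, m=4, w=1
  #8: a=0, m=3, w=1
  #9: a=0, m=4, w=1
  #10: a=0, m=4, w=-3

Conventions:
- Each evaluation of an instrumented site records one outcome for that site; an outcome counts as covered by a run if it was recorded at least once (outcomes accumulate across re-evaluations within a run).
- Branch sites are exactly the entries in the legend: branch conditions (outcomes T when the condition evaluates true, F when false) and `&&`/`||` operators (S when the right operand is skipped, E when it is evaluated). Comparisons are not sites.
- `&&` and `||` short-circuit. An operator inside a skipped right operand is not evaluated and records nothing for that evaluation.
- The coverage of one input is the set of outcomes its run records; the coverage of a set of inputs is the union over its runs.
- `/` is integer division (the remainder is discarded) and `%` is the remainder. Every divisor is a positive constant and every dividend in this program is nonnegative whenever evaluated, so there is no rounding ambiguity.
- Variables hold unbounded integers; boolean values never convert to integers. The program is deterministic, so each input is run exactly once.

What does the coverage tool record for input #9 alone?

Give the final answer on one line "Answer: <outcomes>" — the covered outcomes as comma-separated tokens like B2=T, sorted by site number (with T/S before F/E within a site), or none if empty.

Tracing the run of input #9 (a=0, m=4, w=1):
  B1->T, B2->T, B7->E, B6->T, B8->F, B9->T
collecting distinct outcomes: B1=T, B2=T, B6=T, B7=E, B8=F, B9=T

Answer: B1=T, B2=T, B6=T, B7=E, B8=F, B9=T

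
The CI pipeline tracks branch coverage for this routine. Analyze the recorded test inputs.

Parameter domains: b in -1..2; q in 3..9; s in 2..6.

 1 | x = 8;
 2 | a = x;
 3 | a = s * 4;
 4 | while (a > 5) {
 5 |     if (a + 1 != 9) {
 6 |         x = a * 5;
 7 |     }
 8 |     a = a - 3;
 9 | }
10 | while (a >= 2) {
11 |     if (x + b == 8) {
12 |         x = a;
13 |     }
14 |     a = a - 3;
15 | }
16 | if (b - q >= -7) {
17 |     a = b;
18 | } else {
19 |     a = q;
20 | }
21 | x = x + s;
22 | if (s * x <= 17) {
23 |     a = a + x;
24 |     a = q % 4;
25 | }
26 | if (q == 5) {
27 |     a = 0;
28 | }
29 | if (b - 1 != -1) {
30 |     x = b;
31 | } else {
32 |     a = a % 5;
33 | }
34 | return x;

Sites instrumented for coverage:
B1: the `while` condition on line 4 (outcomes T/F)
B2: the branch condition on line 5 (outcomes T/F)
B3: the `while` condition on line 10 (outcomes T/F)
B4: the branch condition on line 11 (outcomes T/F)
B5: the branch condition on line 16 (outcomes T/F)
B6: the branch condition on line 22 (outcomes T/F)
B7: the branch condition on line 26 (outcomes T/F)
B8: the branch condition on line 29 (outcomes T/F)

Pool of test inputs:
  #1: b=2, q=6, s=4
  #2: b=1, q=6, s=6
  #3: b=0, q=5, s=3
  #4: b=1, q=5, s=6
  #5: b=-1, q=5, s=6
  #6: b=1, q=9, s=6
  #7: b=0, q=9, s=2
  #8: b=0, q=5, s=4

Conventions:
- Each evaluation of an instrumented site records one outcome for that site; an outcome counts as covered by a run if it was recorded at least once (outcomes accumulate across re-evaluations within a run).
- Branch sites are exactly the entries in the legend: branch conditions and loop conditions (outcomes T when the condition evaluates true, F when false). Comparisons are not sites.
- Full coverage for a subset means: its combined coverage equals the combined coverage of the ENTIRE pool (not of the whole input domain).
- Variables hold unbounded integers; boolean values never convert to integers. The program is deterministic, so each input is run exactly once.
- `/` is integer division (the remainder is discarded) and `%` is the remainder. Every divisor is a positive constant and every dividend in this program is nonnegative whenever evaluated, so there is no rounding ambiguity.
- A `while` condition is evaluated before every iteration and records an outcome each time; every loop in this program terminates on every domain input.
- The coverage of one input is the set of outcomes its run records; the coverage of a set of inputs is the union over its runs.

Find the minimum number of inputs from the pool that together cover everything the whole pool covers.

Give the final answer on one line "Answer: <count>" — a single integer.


#1 (b=2, q=6, s=4) -> B1->T, B2->T, B1->T, B2->T, B1->T, B2->T, B1->T, B2->T, B1->F, B3->T, B4->F, B3->F, B5->T, B6->F, ...; covered: B1=T, B1=F, B2=T, B3=T, B3=F, B4=F, B5=T, B6=F, B7=F, B8=T
#2 (b=1, q=6, s=6) -> B1->T, B2->T, B1->T, B2->T, B1->T, B2->T, B1->T, B2->T, B1->T, B2->T, B1->T, B2->T, B1->T, B2->T, ...; covered: B1=T, B1=F, B2=T, B3=T, B3=F, B4=F, B5=T, B6=F, B7=F, B8=T
#3 (b=0, q=5, s=3) -> B1->T, B2->T, B1->T, B2->T, B1->T, B2->T, B1->F, B3->T, B4->F, B3->F, B5->T, B6->F, B7->T, B8->F; covered: B1=T, B1=F, B2=T, B3=T, B3=F, B4=F, B5=T, B6=F, B7=T, B8=F
#4 (b=1, q=5, s=6) -> B1->T, B2->T, B1->T, B2->T, B1->T, B2->T, B1->T, B2->T, B1->T, B2->T, B1->T, B2->T, B1->T, B2->T, ...; covered: B1=T, B1=F, B2=T, B3=T, B3=F, B4=F, B5=T, B6=F, B7=T, B8=T
#5 (b=-1, q=5, s=6) -> B1->T, B2->T, B1->T, B2->T, B1->T, B2->T, B1->T, B2->T, B1->T, B2->T, B1->T, B2->T, B1->T, B2->T, ...; covered: B1=T, B1=F, B2=T, B3=T, B3=F, B4=F, B5=T, B6=F, B7=T, B8=T
#6 (b=1, q=9, s=6) -> B1->T, B2->T, B1->T, B2->T, B1->T, B2->T, B1->T, B2->T, B1->T, B2->T, B1->T, B2->T, B1->T, B2->T, ...; covered: B1=T, B1=F, B2=T, B3=T, B3=F, B4=F, B5=F, B6=F, B7=F, B8=T
#7 (b=0, q=9, s=2) -> B1->T, B2->F, B1->F, B3->T, B4->T, B3->T, B4->F, B3->F, B5->F, B6->T, B7->F, B8->F; covered: B1=T, B1=F, B2=F, B3=T, B3=F, B4=T, B4=F, B5=F, B6=T, B7=F, B8=F
#8 (b=0, q=5, s=4) -> B1->T, B2->T, B1->T, B2->T, B1->T, B2->T, B1->T, B2->T, B1->F, B3->T, B4->F, B3->F, B5->T, B6->F, ...; covered: B1=T, B1=F, B2=T, B3=T, B3=F, B4=F, B5=T, B6=F, B7=T, B8=F
pool-wide coverage (16 outcomes): B1=T, B1=F, B2=T, B2=F, B3=T, B3=F, B4=T, B4=F, B5=T, B5=F, B6=T, B6=F, B7=T, B7=F, B8=T, B8=F
checked all size-1 subsets: none covers 16 outcomes (max 11/16)
at size 2, {4, 7} reaches all 16 outcomes; every lexicographically earlier size-2 subset fails
Answer: 2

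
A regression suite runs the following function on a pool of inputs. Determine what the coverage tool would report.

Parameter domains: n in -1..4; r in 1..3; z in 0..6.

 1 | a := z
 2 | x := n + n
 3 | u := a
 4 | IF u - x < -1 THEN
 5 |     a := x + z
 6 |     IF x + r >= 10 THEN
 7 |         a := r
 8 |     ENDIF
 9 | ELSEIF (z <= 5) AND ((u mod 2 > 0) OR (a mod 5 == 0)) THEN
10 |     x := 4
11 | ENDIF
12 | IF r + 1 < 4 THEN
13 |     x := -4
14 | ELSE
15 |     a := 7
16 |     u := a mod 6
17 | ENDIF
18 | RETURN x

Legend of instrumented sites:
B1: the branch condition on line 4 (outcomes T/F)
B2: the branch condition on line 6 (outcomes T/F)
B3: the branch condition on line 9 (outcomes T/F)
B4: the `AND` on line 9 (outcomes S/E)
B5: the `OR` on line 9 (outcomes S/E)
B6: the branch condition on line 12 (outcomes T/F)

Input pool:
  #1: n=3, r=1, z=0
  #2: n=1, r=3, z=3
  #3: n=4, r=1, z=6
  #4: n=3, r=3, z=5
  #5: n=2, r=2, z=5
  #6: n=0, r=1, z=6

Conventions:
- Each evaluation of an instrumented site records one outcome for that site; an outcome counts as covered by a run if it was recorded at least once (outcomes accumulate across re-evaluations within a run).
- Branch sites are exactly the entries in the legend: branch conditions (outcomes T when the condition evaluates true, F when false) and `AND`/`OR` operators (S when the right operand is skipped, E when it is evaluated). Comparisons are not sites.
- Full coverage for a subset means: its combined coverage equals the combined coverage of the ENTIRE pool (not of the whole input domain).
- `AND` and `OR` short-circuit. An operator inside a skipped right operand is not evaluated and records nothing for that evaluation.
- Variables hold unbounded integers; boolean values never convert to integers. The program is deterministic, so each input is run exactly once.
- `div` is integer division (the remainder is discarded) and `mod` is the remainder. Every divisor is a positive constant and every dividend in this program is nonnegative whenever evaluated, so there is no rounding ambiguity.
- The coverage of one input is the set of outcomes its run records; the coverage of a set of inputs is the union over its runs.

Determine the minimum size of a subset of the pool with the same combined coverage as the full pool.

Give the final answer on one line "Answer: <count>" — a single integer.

test 1 (n=3, r=1, z=0) hits B1=T, B2=F, B6=T
test 2 (n=1, r=3, z=3) hits B1=F, B3=T, B4=E, B5=S, B6=F
test 3 (n=4, r=1, z=6) hits B1=T, B2=F, B6=T
test 4 (n=3, r=3, z=5) hits B1=F, B3=T, B4=E, B5=S, B6=F
test 5 (n=2, r=2, z=5) hits B1=F, B3=T, B4=E, B5=S, B6=T
test 6 (n=0, r=1, z=6) hits B1=F, B3=F, B4=S, B6=T
union over all inputs: B1=T, B1=F, B2=F, B3=T, B3=F, B4=S, B4=E, B5=S, B6=T, B6=F (10 outcomes)
no size-1 subset reaches all 10 outcomes (best union: 5/10)
no size-2 subset reaches all 10 outcomes (best union: 8/10)
the canonical winner is {1, 2, 6}: size 3, full 10-outcome coverage, earliest index list among size-3 covers

Answer: 3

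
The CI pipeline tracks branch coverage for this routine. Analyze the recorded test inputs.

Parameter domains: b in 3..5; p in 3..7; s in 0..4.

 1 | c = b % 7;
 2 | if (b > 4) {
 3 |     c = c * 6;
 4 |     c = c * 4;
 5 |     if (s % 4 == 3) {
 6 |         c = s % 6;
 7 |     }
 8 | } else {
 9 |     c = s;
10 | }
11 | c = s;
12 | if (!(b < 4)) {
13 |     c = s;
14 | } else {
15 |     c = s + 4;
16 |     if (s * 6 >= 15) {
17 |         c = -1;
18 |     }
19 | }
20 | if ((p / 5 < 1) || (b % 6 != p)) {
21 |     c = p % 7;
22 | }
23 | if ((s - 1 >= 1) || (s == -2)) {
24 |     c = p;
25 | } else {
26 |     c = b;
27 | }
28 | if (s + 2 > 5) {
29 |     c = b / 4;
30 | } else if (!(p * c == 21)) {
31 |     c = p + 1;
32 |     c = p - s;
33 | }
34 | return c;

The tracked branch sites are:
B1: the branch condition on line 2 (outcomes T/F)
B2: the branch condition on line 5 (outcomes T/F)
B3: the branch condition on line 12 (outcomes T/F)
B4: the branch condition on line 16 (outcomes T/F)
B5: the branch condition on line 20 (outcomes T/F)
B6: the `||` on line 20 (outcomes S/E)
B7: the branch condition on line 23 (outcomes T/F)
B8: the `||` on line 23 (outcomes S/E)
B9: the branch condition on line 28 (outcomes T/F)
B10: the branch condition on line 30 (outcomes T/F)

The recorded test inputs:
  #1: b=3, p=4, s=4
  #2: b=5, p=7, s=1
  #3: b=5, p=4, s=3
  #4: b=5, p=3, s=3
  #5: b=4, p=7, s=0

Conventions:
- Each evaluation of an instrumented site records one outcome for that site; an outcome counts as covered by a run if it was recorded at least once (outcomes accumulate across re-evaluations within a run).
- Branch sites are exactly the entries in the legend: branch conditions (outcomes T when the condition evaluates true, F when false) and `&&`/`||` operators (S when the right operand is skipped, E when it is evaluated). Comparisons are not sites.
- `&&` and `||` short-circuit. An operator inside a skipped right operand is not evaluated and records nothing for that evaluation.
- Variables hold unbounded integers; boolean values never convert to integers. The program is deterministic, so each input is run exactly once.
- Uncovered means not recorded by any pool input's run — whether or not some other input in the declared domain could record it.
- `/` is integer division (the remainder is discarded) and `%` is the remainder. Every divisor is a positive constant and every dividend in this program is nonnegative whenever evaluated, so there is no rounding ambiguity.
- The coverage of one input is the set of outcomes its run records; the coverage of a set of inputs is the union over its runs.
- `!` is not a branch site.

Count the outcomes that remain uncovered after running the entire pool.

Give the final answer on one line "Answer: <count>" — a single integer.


input #1, b=3, p=4, s=4: events B1->F, B3->F, B4->T, B6->S, B5->T, B8->S, B7->T, B9->T; outcomes B1=F, B3=F, B4=T, B5=T, B6=S, B7=T, B8=S, B9=T
input #2, b=5, p=7, s=1: events B1->T, B2->F, B3->T, B6->E, B5->T, B8->E, B7->F, B9->F, B10->T; outcomes B1=T, B2=F, B3=T, B5=T, B6=E, B7=F, B8=E, B9=F, B10=T
input #3, b=5, p=4, s=3: events B1->T, B2->T, B3->T, B6->S, B5->T, B8->S, B7->T, B9->F, B10->T; outcomes B1=T, B2=T, B3=T, B5=T, B6=S, B7=T, B8=S, B9=F, B10=T
input #4, b=5, p=3, s=3: events B1->T, B2->T, B3->T, B6->S, B5->T, B8->S, B7->T, B9->F, B10->T; outcomes B1=T, B2=T, B3=T, B5=T, B6=S, B7=T, B8=S, B9=F, B10=T
input #5, b=4, p=7, s=0: events B1->F, B3->T, B6->E, B5->T, B8->E, B7->F, B9->F, B10->T; outcomes B1=F, B3=T, B5=T, B6=E, B7=F, B8=E, B9=F, B10=T
union over the pool: B1=T, B1=F, B2=T, B2=F, B3=T, B3=F, B4=T, B5=T, B6=S, B6=E, B7=T, B7=F, B8=S, B8=E, B9=T, B9=F, B10=T
uncovered (3 of 20): B4=F, B5=F, B10=F
Answer: 3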